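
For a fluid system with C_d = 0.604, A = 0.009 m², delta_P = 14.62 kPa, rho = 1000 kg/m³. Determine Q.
Formula: Q = C_d A \sqrt{\frac{2 \Delta P}{\rho}}
Q = 0.604·0.009·√(2·(14.62·1000)/1000)·1000 = 29.39 L/s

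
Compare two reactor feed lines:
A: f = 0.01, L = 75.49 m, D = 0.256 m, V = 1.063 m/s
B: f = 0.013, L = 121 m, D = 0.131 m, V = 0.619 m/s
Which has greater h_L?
h_L(A) = 0.1698 m, h_L(B) = 0.2345 m. Answer: B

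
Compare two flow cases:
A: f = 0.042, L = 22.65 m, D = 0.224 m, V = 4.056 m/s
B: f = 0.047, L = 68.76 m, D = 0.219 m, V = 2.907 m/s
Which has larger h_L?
h_L(A) = 3.561 m, h_L(B) = 6.356 m. Answer: B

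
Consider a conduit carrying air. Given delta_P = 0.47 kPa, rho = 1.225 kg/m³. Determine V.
Formula: V = \sqrt{\frac{2 \Delta P}{\rho}}
V = √(2·(0.47·1000)/1.225) = 27.7 m/s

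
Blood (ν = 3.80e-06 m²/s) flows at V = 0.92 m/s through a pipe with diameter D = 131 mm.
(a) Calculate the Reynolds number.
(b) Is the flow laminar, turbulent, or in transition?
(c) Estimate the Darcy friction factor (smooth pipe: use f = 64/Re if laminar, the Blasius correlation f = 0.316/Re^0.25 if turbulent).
(a) Re = V·D/ν = 0.92·0.131/3.80e-06 = 31716
(b) Flow regime: turbulent (Re > 4000)
(c) Friction factor: f = 0.316/Re^0.25 = 0.316/31716^0.25 = 0.02368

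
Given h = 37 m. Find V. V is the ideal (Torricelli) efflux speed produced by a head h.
Formula: V = \sqrt{2 g h}
V = √(2·9.81·37) = 26.94 m/s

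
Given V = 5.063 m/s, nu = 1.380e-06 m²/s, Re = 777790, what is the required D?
Formula: Re = \frac{V D}{\nu}
Substituting knowns: 777790 = 5.063·D/1.380e-06
Solving for D: D = 777790·1.380e-06/5.063 = 0.212 m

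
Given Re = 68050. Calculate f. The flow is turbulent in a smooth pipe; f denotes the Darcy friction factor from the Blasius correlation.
Formula: f = \frac{0.316}{Re^{0.25}}
f = 0.316/68050^0.25 = 0.01957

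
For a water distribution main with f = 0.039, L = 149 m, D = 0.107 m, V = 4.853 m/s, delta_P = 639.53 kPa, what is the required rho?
Formula: \Delta P = f \frac{L}{D} \frac{\rho V^2}{2}
Substituting knowns: 639.53 = 0.039·(149/0.107)·0.5·rho·4.853²/1000
Solving for rho: rho = (639.53·1000)/(0.039·(149/0.107)·0.5·4.853²) = 1000 kg/m³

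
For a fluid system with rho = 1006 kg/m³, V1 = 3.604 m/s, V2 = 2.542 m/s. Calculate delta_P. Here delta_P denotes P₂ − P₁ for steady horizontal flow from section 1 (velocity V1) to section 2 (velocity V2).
Formula: \Delta P = \frac{1}{2} \rho (V_1^2 - V_2^2)
delta_P = 0.5·1006·(3.604² − 2.542²)/1000 = 3.283 kPa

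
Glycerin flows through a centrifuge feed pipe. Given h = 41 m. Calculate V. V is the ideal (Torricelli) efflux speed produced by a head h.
Formula: V = \sqrt{2 g h}
V = √(2·9.81·41) = 28.36 m/s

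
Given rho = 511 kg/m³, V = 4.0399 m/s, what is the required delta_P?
Formula: V = \sqrt{\frac{2 \Delta P}{\rho}}
Substituting knowns: 4.0399 = √(2·(delta_P·1000)/511)
Solving for delta_P: delta_P = 4.0399²·511/2/1000 = 4.17 kPa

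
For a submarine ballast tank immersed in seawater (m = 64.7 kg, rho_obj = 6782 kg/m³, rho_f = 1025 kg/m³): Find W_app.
Formula: W_{app} = mg\left(1 - \frac{\rho_f}{\rho_{obj}}\right)
W_app = 64.7·9.81·(1 − 1025/6782) = 538.8 N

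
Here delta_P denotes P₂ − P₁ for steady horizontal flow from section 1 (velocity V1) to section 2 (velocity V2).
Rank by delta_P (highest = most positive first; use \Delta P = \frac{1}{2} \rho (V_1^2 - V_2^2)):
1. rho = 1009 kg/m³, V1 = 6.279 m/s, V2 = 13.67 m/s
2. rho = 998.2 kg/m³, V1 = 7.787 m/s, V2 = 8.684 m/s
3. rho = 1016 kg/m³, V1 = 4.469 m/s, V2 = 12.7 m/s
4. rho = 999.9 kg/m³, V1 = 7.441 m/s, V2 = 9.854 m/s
Case 1: delta_P = -74.39 kPa
Case 2: delta_P = -7.374 kPa
Case 3: delta_P = -71.79 kPa
Case 4: delta_P = -20.86 kPa
Ranking (highest first): 2, 4, 3, 1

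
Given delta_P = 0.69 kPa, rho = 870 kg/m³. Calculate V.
Formula: V = \sqrt{\frac{2 \Delta P}{\rho}}
V = √(2·(0.69·1000)/870) = 1.259 m/s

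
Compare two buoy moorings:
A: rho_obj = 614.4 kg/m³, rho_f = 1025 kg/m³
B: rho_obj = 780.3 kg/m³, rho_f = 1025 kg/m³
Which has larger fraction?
fraction(A) = 0.5994, fraction(B) = 0.7613. Answer: B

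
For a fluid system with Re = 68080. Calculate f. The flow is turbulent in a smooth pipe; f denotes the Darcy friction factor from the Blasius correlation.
Formula: f = \frac{0.316}{Re^{0.25}}
f = 0.316/68080^0.25 = 0.01956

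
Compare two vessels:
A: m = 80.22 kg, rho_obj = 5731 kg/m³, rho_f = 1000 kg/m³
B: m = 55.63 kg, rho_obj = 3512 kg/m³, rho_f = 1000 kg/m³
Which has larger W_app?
W_app(A) = 649.6 N, W_app(B) = 390.3 N. Answer: A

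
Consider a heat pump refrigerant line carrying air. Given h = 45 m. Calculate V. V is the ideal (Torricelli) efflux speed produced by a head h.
Formula: V = \sqrt{2 g h}
V = √(2·9.81·45) = 29.71 m/s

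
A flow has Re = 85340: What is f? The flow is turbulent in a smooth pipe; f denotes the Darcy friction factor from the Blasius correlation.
Formula: f = \frac{0.316}{Re^{0.25}}
f = 0.316/85340^0.25 = 0.01849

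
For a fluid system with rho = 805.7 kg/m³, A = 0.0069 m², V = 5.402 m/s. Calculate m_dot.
Formula: \dot{m} = \rho A V
m_dot = 805.7·0.0069·5.402 = 30.03 kg/s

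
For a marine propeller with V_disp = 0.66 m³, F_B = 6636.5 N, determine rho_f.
Formula: F_B = \rho_f g V_{disp}
Substituting knowns: 6636.5 = rho_f·9.81·0.66
Solving for rho_f: rho_f = 6636.5/(9.81·0.66) = 1025 kg/m³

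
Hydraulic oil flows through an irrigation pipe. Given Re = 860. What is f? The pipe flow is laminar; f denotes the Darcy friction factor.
Formula: f = \frac{64}{Re}
f = 64/860 = 0.07442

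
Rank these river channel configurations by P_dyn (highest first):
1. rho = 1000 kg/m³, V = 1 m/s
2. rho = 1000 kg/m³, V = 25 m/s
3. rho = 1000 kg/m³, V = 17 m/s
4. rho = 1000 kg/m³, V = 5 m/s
Case 1: P_dyn = 0.5 kPa
Case 2: P_dyn = 312.5 kPa
Case 3: P_dyn = 144.5 kPa
Case 4: P_dyn = 12.5 kPa
Ranking (highest first): 2, 3, 4, 1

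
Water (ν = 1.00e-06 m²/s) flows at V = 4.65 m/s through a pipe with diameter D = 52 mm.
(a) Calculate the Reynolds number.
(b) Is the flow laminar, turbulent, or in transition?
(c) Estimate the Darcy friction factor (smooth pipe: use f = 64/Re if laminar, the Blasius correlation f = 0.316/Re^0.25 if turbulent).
(a) Re = V·D/ν = 4.65·0.052/1.00e-06 = 241800
(b) Flow regime: turbulent (Re > 4000)
(c) Friction factor: f = 0.316/Re^0.25 = 0.316/241800^0.25 = 0.01425 (Blasius is strictly valid for Re ≲ 1e5; used here as the smooth-pipe estimate the problem specifies)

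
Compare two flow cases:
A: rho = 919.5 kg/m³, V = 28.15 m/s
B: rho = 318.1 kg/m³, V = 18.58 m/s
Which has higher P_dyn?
P_dyn(A) = 364.3 kPa, P_dyn(B) = 54.91 kPa. Answer: A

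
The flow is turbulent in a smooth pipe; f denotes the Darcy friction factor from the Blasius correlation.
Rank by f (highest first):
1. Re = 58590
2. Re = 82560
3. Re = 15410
Case 1: f = 0.02031
Case 2: f = 0.01864
Case 3: f = 0.02836
Ranking (highest first): 3, 1, 2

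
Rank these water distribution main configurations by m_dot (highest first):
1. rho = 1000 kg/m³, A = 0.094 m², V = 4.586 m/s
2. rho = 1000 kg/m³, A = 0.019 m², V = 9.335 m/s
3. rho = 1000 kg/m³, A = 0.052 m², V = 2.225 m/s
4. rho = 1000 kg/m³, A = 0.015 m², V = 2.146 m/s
Case 1: m_dot = 431.1 kg/s
Case 2: m_dot = 177.4 kg/s
Case 3: m_dot = 115.7 kg/s
Case 4: m_dot = 32.19 kg/s
Ranking (highest first): 1, 2, 3, 4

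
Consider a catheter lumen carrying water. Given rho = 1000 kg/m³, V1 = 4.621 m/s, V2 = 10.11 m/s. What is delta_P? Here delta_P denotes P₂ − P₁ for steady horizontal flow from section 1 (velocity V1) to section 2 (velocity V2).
Formula: \Delta P = \frac{1}{2} \rho (V_1^2 - V_2^2)
delta_P = 0.5·1000·(4.621² − 10.11²)/1000 = -40.43 kPa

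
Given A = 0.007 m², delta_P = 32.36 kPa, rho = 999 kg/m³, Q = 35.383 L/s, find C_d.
Formula: Q = C_d A \sqrt{\frac{2 \Delta P}{\rho}}
Substituting knowns: 35.383 = C_d·0.007·√(2·(32.36·1000)/999)·1000
Solving for C_d: C_d = (35.383/1000)/(0.007·√(2·(32.36·1000)/999)) = 0.628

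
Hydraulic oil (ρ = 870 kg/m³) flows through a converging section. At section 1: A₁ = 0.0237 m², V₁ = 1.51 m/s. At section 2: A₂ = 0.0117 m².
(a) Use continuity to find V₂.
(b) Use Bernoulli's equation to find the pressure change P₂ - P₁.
(a) Continuity: A₁V₁=A₂V₂ -> V₂=A₁V₁/A₂=0.0237*1.51/0.0117=3.06 m/s
(b) Bernoulli: P₂-P₁=0.5*rho*(V₁^2-V₂^2)/1000=0.5*870*(1.51^2-3.06^2)/1000=-3.081 kPa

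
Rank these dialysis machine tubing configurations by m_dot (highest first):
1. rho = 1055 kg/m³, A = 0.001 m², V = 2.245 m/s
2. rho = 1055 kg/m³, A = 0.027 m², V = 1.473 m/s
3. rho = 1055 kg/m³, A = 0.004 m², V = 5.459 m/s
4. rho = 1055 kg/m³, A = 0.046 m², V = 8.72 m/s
Case 1: m_dot = 2.368 kg/s
Case 2: m_dot = 41.96 kg/s
Case 3: m_dot = 23.04 kg/s
Case 4: m_dot = 423.2 kg/s
Ranking (highest first): 4, 2, 3, 1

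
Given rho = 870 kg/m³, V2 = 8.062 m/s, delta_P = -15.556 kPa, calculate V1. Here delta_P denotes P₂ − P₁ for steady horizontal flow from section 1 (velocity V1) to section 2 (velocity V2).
Formula: \Delta P = \frac{1}{2} \rho (V_1^2 - V_2^2)
Substituting knowns: -15.556 = 0.5·870·(V1² − 8.062²)/1000
Solving for V1: V1 = √(8.062² + 2·(-15.556·1000)/870) = 5.407 m/s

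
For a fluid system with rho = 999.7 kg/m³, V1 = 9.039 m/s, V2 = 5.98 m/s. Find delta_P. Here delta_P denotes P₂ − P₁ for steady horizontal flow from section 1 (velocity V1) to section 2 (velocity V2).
Formula: \Delta P = \frac{1}{2} \rho (V_1^2 - V_2^2)
delta_P = 0.5·999.7·(9.039² − 5.98²)/1000 = 22.96 kPa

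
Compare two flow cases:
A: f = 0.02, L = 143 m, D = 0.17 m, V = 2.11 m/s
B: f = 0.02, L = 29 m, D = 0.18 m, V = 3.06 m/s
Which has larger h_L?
h_L(A) = 3.818 m, h_L(B) = 1.538 m. Answer: A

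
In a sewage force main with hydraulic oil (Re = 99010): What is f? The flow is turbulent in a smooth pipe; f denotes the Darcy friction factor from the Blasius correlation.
Formula: f = \frac{0.316}{Re^{0.25}}
f = 0.316/99010^0.25 = 0.01781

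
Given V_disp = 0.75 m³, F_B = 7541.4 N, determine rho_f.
Formula: F_B = \rho_f g V_{disp}
Substituting knowns: 7541.4 = rho_f·9.81·0.75
Solving for rho_f: rho_f = 7541.4/(9.81·0.75) = 1025 kg/m³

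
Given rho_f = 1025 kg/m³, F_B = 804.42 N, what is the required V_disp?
Formula: F_B = \rho_f g V_{disp}
Substituting knowns: 804.42 = 1025·9.81·V_disp
Solving for V_disp: V_disp = 804.42/(1025·9.81) = 0.08 m³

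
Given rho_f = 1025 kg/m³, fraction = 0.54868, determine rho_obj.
Formula: f_{sub} = \frac{\rho_{obj}}{\rho_f}
Substituting knowns: 0.54868 = rho_obj/1025
Solving for rho_obj: rho_obj = 0.54868·1025 = 562.4 kg/m³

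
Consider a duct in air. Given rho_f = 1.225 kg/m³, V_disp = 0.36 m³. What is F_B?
Formula: F_B = \rho_f g V_{disp}
F_B = 1.225·9.81·0.36 = 4.326 N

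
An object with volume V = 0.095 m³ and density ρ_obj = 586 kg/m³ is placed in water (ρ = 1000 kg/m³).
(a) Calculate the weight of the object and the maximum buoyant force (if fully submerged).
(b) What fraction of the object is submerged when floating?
(a) W=rho_obj*g*V=586*9.81*0.095=546.1 N; F_B(max)=rho*g*V=1000*9.81*0.095=932.0 N
(b) Floating fraction=rho_obj/rho=586/1000=0.586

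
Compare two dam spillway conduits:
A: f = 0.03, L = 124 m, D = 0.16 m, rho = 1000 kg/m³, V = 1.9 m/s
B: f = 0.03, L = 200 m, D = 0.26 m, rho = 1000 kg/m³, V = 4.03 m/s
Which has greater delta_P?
delta_P(A) = 41.97 kPa, delta_P(B) = 187.4 kPa. Answer: B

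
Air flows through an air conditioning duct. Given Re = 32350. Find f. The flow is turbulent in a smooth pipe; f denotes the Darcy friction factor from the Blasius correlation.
Formula: f = \frac{0.316}{Re^{0.25}}
f = 0.316/32350^0.25 = 0.02356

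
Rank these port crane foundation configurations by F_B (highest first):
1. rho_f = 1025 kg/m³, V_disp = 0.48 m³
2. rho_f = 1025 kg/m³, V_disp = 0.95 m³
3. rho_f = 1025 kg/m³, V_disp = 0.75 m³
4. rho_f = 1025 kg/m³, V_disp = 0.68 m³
Case 1: F_B = 4827 N
Case 2: F_B = 9552 N
Case 3: F_B = 7541 N
Case 4: F_B = 6838 N
Ranking (highest first): 2, 3, 4, 1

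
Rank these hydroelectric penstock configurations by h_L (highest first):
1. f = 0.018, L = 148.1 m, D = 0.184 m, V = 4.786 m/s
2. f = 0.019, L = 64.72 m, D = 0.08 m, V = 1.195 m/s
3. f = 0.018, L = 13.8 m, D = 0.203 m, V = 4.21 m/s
Case 1: h_L = 16.91 m
Case 2: h_L = 1.119 m
Case 3: h_L = 1.105 m
Ranking (highest first): 1, 2, 3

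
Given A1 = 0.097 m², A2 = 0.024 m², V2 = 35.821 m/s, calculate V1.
Formula: V_2 = \frac{A_1 V_1}{A_2}
Substituting knowns: 35.821 = 0.097·V1/0.024
Solving for V1: V1 = 35.821·0.024/0.097 = 8.863 m/s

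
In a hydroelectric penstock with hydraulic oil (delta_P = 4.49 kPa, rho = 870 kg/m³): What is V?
Formula: V = \sqrt{\frac{2 \Delta P}{\rho}}
V = √(2·(4.49·1000)/870) = 3.213 m/s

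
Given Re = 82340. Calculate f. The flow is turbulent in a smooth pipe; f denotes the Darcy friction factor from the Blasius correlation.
Formula: f = \frac{0.316}{Re^{0.25}}
f = 0.316/82340^0.25 = 0.01865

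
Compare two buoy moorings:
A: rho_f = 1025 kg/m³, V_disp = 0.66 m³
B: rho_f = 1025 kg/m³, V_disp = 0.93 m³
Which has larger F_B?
F_B(A) = 6636 N, F_B(B) = 9351 N. Answer: B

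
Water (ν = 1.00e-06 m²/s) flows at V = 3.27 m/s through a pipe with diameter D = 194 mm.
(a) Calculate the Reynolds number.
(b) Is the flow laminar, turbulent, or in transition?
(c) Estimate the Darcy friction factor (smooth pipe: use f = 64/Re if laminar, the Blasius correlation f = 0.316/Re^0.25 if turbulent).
(a) Re = V·D/ν = 3.27·0.194/1.00e-06 = 634380
(b) Flow regime: turbulent (Re > 4000)
(c) Friction factor: f = 0.316/Re^0.25 = 0.316/634380^0.25 = 0.0112 (Blasius is strictly valid for Re ≲ 1e5; used here as the smooth-pipe estimate the problem specifies)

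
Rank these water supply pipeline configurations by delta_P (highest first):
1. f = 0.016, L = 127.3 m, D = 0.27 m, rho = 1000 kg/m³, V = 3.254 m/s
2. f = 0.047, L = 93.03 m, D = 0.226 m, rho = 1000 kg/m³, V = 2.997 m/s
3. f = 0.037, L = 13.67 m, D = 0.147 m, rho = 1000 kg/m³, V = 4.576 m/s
Case 1: delta_P = 39.94 kPa
Case 2: delta_P = 86.89 kPa
Case 3: delta_P = 36.02 kPa
Ranking (highest first): 2, 1, 3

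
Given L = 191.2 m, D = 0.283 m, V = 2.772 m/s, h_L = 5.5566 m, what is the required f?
Formula: h_L = f \frac{L}{D} \frac{V^2}{2g}
Substituting knowns: 5.5566 = f·(191.2/0.283)·2.772²/(2·9.81)
Solving for f: f = 5.5566·2·9.81/((191.2/0.283)·2.772²) = 0.021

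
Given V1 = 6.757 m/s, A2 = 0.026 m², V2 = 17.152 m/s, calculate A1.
Formula: V_2 = \frac{A_1 V_1}{A_2}
Substituting knowns: 17.152 = A1·6.757/0.026
Solving for A1: A1 = 17.152·0.026/6.757 = 0.066 m²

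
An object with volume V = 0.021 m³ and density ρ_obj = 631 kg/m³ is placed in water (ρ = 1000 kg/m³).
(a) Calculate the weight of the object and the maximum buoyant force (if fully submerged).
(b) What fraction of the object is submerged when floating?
(a) W=rho_obj*g*V=631*9.81*0.021=130.0 N; F_B(max)=rho*g*V=1000*9.81*0.021=206.0 N
(b) Floating fraction=rho_obj/rho=631/1000=0.631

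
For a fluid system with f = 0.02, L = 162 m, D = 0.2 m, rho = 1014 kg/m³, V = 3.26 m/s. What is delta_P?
Formula: \Delta P = f \frac{L}{D} \frac{\rho V^2}{2}
delta_P = 0.02·(162/0.2)·0.5·1014·3.26²/1000 = 87.29 kPa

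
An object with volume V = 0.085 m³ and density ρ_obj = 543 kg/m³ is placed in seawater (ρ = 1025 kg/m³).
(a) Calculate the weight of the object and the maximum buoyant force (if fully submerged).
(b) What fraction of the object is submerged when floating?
(a) W=rho_obj*g*V=543*9.81*0.085=452.8 N; F_B(max)=rho*g*V=1025*9.81*0.085=854.7 N
(b) Floating fraction=rho_obj/rho=543/1025=0.530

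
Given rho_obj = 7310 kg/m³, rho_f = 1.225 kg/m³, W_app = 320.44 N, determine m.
Formula: W_{app} = mg\left(1 - \frac{\rho_f}{\rho_{obj}}\right)
Substituting knowns: 320.44 = m·9.81·(1 − 1.225/7310)
Solving for m: m = 320.44/(9.81·(1 − 1.225/7310)) = 32.67 kg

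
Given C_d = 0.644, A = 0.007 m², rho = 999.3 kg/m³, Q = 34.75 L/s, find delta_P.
Formula: Q = C_d A \sqrt{\frac{2 \Delta P}{\rho}}
Substituting knowns: 34.75 = 0.644·0.007·√(2·(delta_P·1000)/999.3)·1000
Solving for delta_P: delta_P = ((34.75/1000)/(0.644·0.007))²·999.3/2/1000 = 29.69 kPa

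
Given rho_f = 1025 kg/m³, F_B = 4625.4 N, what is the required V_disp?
Formula: F_B = \rho_f g V_{disp}
Substituting knowns: 4625.4 = 1025·9.81·V_disp
Solving for V_disp: V_disp = 4625.4/(1025·9.81) = 0.46 m³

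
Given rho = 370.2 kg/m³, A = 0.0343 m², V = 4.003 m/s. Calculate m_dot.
Formula: \dot{m} = \rho A V
m_dot = 370.2·0.0343·4.003 = 50.83 kg/s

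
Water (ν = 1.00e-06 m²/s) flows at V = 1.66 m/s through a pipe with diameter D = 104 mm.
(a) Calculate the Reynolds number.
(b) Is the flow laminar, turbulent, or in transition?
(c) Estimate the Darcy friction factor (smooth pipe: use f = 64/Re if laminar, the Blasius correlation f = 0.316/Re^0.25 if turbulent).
(a) Re = V·D/ν = 1.66·0.104/1.00e-06 = 172640
(b) Flow regime: turbulent (Re > 4000)
(c) Friction factor: f = 0.316/Re^0.25 = 0.316/172640^0.25 = 0.0155 (Blasius is strictly valid for Re ≲ 1e5; used here as the smooth-pipe estimate the problem specifies)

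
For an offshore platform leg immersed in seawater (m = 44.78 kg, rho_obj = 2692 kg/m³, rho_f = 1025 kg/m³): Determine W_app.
Formula: W_{app} = mg\left(1 - \frac{\rho_f}{\rho_{obj}}\right)
W_app = 44.78·9.81·(1 − 1025/2692) = 272 N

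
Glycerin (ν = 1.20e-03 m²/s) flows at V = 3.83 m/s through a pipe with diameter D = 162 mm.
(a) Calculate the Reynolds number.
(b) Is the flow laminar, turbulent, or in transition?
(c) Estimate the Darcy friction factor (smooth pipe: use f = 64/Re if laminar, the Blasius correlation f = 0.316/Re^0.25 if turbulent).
(a) Re = V·D/ν = 3.83·0.162/1.20e-03 = 517.05
(b) Flow regime: laminar (Re < 2300)
(c) Friction factor: f = 64/Re = 64/517.05 = 0.1238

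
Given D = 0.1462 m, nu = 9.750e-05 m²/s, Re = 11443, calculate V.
Formula: Re = \frac{V D}{\nu}
Substituting knowns: 11443 = V·0.1462/9.750e-05
Solving for V: V = 11443·9.750e-05/0.1462 = 7.631 m/s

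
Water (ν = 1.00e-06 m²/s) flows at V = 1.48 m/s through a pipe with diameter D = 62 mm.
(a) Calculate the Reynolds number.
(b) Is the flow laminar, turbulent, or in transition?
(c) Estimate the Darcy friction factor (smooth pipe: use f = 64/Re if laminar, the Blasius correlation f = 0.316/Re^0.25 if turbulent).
(a) Re = V·D/ν = 1.48·0.062/1.00e-06 = 91760
(b) Flow regime: turbulent (Re > 4000)
(c) Friction factor: f = 0.316/Re^0.25 = 0.316/91760^0.25 = 0.01816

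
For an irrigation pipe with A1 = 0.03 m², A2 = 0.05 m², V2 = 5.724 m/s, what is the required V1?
Formula: V_2 = \frac{A_1 V_1}{A_2}
Substituting knowns: 5.724 = 0.03·V1/0.05
Solving for V1: V1 = 5.724·0.05/0.03 = 9.54 m/s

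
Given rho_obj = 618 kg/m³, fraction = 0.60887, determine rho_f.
Formula: f_{sub} = \frac{\rho_{obj}}{\rho_f}
Substituting knowns: 0.60887 = 618/rho_f
Solving for rho_f: rho_f = 618/0.60887 = 1015 kg/m³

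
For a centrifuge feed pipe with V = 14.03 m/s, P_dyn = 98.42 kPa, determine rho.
Formula: P_{dyn} = \frac{1}{2} \rho V^2
Substituting knowns: 98.42 = 0.5·rho·14.03²/1000
Solving for rho: rho = 2·(98.42·1000)/14.03² = 1000 kg/m³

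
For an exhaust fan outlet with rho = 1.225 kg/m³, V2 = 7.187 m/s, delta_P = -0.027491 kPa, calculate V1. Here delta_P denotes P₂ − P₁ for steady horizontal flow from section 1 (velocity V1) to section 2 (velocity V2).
Formula: \Delta P = \frac{1}{2} \rho (V_1^2 - V_2^2)
Substituting knowns: -0.027491 = 0.5·1.225·(V1² − 7.187²)/1000
Solving for V1: V1 = √(7.187² + 2·(-0.027491·1000)/1.225) = 2.602 m/s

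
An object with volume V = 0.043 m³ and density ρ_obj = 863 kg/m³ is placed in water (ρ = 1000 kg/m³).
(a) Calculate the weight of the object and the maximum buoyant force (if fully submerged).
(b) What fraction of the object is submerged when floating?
(a) W=rho_obj*g*V=863*9.81*0.043=364.0 N; F_B(max)=rho*g*V=1000*9.81*0.043=421.8 N
(b) Floating fraction=rho_obj/rho=863/1000=0.863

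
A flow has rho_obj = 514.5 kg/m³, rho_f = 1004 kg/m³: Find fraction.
Formula: f_{sub} = \frac{\rho_{obj}}{\rho_f}
fraction = 514.5/1004 = 0.5125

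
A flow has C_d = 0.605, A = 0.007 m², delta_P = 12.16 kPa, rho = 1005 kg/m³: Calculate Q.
Formula: Q = C_d A \sqrt{\frac{2 \Delta P}{\rho}}
Q = 0.605·0.007·√(2·(12.16·1000)/1005)·1000 = 20.83 L/s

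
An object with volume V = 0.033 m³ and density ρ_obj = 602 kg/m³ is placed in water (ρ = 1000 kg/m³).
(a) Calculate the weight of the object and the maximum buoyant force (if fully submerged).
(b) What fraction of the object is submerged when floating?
(a) W=rho_obj*g*V=602*9.81*0.033=194.9 N; F_B(max)=rho*g*V=1000*9.81*0.033=323.7 N
(b) Floating fraction=rho_obj/rho=602/1000=0.602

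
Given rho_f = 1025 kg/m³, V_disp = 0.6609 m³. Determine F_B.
Formula: F_B = \rho_f g V_{disp}
F_B = 1025·9.81·0.6609 = 6646 N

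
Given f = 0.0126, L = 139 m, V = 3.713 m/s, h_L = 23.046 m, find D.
Formula: h_L = f \frac{L}{D} \frac{V^2}{2g}
Substituting knowns: 23.046 = 0.0126·(139/D)·3.713²/(2·9.81)
Solving for D: D = 0.0126·139·3.713²/(2·9.81·23.046) = 0.0534 m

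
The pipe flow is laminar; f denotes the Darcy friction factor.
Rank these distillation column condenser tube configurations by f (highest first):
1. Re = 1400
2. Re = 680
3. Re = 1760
Case 1: f = 0.04571
Case 2: f = 0.09412
Case 3: f = 0.03636
Ranking (highest first): 2, 1, 3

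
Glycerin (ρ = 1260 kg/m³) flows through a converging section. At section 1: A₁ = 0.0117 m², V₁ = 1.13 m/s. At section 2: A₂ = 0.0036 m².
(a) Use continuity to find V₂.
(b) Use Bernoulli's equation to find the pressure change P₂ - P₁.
(a) Continuity: A₁V₁=A₂V₂ -> V₂=A₁V₁/A₂=0.0117*1.13/0.0036=3.67 m/s
(b) Bernoulli: P₂-P₁=0.5*rho*(V₁^2-V₂^2)/1000=0.5*1260*(1.13^2-3.67^2)/1000=-7.681 kPa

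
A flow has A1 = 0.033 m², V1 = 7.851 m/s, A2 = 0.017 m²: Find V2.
Formula: V_2 = \frac{A_1 V_1}{A_2}
V2 = 0.033·7.851/0.017 = 15.24 m/s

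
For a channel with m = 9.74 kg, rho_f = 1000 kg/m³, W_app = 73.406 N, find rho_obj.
Formula: W_{app} = mg\left(1 - \frac{\rho_f}{\rho_{obj}}\right)
Substituting knowns: 73.406 = 9.74·9.81·(1 − 1000/rho_obj)
Solving for rho_obj: rho_obj = 1000/(1 − 73.406/(9.74·9.81)) = 4315 kg/m³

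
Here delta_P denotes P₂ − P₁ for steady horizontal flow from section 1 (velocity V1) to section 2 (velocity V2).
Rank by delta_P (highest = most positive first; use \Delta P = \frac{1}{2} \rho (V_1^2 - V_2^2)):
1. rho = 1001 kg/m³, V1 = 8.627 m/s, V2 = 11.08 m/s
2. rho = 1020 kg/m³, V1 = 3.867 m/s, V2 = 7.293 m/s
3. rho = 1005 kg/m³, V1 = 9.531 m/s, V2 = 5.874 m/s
Case 1: delta_P = -24.19 kPa
Case 2: delta_P = -19.5 kPa
Case 3: delta_P = 28.31 kPa
Ranking (highest first): 3, 2, 1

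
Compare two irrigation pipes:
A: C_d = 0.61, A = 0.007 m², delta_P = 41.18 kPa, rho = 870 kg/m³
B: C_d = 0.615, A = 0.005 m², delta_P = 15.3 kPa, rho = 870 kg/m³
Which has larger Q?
Q(A) = 41.55 L/s, Q(B) = 18.24 L/s. Answer: A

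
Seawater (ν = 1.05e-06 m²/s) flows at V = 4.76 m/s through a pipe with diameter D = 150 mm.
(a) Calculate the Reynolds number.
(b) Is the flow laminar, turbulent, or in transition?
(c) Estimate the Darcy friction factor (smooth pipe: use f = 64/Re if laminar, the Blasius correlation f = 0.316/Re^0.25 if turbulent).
(a) Re = V·D/ν = 4.76·0.15/1.05e-06 = 680000
(b) Flow regime: turbulent (Re > 4000)
(c) Friction factor: f = 0.316/Re^0.25 = 0.316/680000^0.25 = 0.011 (Blasius is strictly valid for Re ≲ 1e5; used here as the smooth-pipe estimate the problem specifies)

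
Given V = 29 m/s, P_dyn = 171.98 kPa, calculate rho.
Formula: P_{dyn} = \frac{1}{2} \rho V^2
Substituting knowns: 171.98 = 0.5·rho·29²/1000
Solving for rho: rho = 2·(171.98·1000)/29² = 409 kg/m³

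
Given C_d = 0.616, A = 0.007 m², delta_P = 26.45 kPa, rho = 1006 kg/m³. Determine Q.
Formula: Q = C_d A \sqrt{\frac{2 \Delta P}{\rho}}
Q = 0.616·0.007·√(2·(26.45·1000)/1006)·1000 = 31.27 L/s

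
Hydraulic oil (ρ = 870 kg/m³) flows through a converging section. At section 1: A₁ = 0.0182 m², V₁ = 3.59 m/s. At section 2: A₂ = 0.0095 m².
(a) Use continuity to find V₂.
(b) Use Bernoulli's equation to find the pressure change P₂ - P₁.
(a) Continuity: A₁V₁=A₂V₂ -> V₂=A₁V₁/A₂=0.0182*3.59/0.0095=6.88 m/s
(b) Bernoulli: P₂-P₁=0.5*rho*(V₁^2-V₂^2)/1000=0.5*870*(3.59^2-6.88^2)/1000=-14.98 kPa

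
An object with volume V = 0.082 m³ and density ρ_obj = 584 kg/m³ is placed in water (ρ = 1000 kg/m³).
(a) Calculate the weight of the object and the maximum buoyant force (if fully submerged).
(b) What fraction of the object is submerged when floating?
(a) W=rho_obj*g*V=584*9.81*0.082=469.8 N; F_B(max)=rho*g*V=1000*9.81*0.082=804.4 N
(b) Floating fraction=rho_obj/rho=584/1000=0.584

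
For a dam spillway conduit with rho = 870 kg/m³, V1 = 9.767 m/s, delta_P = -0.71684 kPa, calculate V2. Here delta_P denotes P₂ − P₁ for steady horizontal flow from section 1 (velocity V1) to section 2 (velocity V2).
Formula: \Delta P = \frac{1}{2} \rho (V_1^2 - V_2^2)
Substituting knowns: -0.71684 = 0.5·870·(9.767² − V2²)/1000
Solving for V2: V2 = √(9.767² − 2·(-0.71684·1000)/870) = 9.851 m/s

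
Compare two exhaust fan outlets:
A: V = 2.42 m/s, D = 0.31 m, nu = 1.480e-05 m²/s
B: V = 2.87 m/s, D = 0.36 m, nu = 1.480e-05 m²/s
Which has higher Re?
Re(A) = 50689, Re(B) = 69811. Answer: B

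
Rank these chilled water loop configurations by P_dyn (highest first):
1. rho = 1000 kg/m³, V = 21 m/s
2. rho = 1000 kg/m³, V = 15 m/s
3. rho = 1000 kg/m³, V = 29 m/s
Case 1: P_dyn = 220.5 kPa
Case 2: P_dyn = 112.5 kPa
Case 3: P_dyn = 420.5 kPa
Ranking (highest first): 3, 1, 2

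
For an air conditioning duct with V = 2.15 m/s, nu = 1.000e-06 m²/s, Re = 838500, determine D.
Formula: Re = \frac{V D}{\nu}
Substituting knowns: 838500 = 2.15·D/1.000e-06
Solving for D: D = 838500·1.000e-06/2.15 = 0.39 m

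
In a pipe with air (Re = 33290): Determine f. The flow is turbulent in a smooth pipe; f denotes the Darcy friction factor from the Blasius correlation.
Formula: f = \frac{0.316}{Re^{0.25}}
f = 0.316/33290^0.25 = 0.02339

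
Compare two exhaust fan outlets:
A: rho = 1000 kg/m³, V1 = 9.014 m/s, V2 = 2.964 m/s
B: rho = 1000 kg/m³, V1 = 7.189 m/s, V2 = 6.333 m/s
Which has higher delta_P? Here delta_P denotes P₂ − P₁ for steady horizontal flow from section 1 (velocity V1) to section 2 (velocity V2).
delta_P(A) = 36.23 kPa, delta_P(B) = 5.787 kPa. Answer: A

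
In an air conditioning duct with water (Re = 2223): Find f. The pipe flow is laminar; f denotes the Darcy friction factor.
Formula: f = \frac{64}{Re}
f = 64/2223 = 0.02879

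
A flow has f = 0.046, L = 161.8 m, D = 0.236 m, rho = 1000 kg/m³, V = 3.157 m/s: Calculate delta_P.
Formula: \Delta P = f \frac{L}{D} \frac{\rho V^2}{2}
delta_P = 0.046·(161.8/0.236)·0.5·1000·3.157²/1000 = 157.2 kPa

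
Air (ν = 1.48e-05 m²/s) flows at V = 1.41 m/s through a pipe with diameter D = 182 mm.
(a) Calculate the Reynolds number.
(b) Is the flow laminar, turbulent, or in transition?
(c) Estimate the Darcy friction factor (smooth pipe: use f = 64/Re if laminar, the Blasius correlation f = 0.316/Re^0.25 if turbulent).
(a) Re = V·D/ν = 1.41·0.182/1.48e-05 = 17339
(b) Flow regime: turbulent (Re > 4000)
(c) Friction factor: f = 0.316/Re^0.25 = 0.316/17339^0.25 = 0.02754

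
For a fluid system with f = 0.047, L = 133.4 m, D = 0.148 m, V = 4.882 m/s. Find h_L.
Formula: h_L = f \frac{L}{D} \frac{V^2}{2g}
h_L = 0.047·(133.4/0.148)·4.882²/(2·9.81) = 51.46 m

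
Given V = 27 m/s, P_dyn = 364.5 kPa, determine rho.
Formula: P_{dyn} = \frac{1}{2} \rho V^2
Substituting knowns: 364.5 = 0.5·rho·27²/1000
Solving for rho: rho = 2·(364.5·1000)/27² = 1000 kg/m³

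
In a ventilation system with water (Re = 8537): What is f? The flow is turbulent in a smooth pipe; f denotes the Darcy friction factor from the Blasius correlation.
Formula: f = \frac{0.316}{Re^{0.25}}
f = 0.316/8537^0.25 = 0.03287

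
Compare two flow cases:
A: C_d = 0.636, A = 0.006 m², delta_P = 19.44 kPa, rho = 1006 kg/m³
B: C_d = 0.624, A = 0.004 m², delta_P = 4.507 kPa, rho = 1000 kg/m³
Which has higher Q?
Q(A) = 23.72 L/s, Q(B) = 7.494 L/s. Answer: A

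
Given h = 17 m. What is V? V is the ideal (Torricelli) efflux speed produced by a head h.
Formula: V = \sqrt{2 g h}
V = √(2·9.81·17) = 18.26 m/s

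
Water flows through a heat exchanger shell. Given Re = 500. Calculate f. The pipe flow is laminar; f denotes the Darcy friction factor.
Formula: f = \frac{64}{Re}
f = 64/500 = 0.128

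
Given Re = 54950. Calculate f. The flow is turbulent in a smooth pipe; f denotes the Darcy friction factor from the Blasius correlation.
Formula: f = \frac{0.316}{Re^{0.25}}
f = 0.316/54950^0.25 = 0.02064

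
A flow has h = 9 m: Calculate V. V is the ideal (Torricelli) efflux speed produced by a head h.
Formula: V = \sqrt{2 g h}
V = √(2·9.81·9) = 13.29 m/s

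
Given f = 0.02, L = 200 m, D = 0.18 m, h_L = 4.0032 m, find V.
Formula: h_L = f \frac{L}{D} \frac{V^2}{2g}
Substituting knowns: 4.0032 = 0.02·(200/0.18)·V²/(2·9.81)
Solving for V: V = √(4.0032·2·9.81/(0.02·(200/0.18))) = 1.88 m/s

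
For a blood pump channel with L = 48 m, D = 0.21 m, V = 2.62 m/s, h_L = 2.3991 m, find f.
Formula: h_L = f \frac{L}{D} \frac{V^2}{2g}
Substituting knowns: 2.3991 = f·(48/0.21)·2.62²/(2·9.81)
Solving for f: f = 2.3991·2·9.81/((48/0.21)·2.62²) = 0.03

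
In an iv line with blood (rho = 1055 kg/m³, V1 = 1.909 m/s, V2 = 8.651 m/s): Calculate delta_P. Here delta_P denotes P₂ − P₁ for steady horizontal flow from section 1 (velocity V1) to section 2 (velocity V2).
Formula: \Delta P = \frac{1}{2} \rho (V_1^2 - V_2^2)
delta_P = 0.5·1055·(1.909² − 8.651²)/1000 = -37.56 kPa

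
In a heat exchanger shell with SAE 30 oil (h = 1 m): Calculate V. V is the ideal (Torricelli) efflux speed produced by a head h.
Formula: V = \sqrt{2 g h}
V = √(2·9.81·1) = 4.429 m/s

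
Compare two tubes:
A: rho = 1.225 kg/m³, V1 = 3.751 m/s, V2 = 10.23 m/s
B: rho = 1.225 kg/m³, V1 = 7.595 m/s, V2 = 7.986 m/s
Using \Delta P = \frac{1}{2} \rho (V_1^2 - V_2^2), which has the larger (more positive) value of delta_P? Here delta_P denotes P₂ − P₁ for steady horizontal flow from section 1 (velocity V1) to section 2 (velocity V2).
delta_P(A) = -0.05548 kPa, delta_P(B) = -0.003731 kPa. Answer: B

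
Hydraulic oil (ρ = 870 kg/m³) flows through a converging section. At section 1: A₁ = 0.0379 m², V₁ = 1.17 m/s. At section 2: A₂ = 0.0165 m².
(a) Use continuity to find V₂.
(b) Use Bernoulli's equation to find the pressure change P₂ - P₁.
(a) Continuity: A₁V₁=A₂V₂ -> V₂=A₁V₁/A₂=0.0379*1.17/0.0165=2.69 m/s
(b) Bernoulli: P₂-P₁=0.5*rho*(V₁^2-V₂^2)/1000=0.5*870*(1.17^2-2.69^2)/1000=-2.552 kPa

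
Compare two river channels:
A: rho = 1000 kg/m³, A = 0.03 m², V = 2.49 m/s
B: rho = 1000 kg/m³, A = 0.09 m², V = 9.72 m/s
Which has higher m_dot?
m_dot(A) = 74.7 kg/s, m_dot(B) = 874.8 kg/s. Answer: B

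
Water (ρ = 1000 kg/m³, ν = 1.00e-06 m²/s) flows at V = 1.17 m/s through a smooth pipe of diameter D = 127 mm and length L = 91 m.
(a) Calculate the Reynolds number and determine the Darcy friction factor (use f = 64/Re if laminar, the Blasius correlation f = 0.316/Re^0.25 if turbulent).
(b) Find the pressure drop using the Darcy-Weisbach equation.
(a) Re = V·D/ν = 1.17·0.127/1.00e-06 = 148590 → turbulent (Re > 4000); f = 0.316/Re^0.25 = 0.316/148590^0.25 = 0.016095 (Blasius is strictly valid for Re ≲ 1e5; used here as the smooth-pipe estimate the problem specifies)
(b) Darcy-Weisbach: ΔP = f·(L/D)·½ρV²/1000 = 0.016095·(91/0.127)·½·1000·1.17²/1000 = 7.894 kPa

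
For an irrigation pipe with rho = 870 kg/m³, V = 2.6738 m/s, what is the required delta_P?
Formula: V = \sqrt{\frac{2 \Delta P}{\rho}}
Substituting knowns: 2.6738 = √(2·(delta_P·1000)/870)
Solving for delta_P: delta_P = 2.6738²·870/2/1000 = 3.11 kPa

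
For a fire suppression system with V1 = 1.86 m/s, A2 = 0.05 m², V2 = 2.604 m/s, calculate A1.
Formula: V_2 = \frac{A_1 V_1}{A_2}
Substituting knowns: 2.604 = A1·1.86/0.05
Solving for A1: A1 = 2.604·0.05/1.86 = 0.07 m²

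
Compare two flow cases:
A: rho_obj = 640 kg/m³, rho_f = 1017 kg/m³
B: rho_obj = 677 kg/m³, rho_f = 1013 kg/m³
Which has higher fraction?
fraction(A) = 0.6293, fraction(B) = 0.6683. Answer: B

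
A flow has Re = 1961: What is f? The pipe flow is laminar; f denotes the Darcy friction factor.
Formula: f = \frac{64}{Re}
f = 64/1961 = 0.03264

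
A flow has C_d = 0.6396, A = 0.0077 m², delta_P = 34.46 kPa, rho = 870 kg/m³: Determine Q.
Formula: Q = C_d A \sqrt{\frac{2 \Delta P}{\rho}}
Q = 0.6396·0.0077·√(2·(34.46·1000)/870)·1000 = 43.83 L/s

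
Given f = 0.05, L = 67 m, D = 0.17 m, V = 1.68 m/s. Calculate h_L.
Formula: h_L = f \frac{L}{D} \frac{V^2}{2g}
h_L = 0.05·(67/0.17)·1.68²/(2·9.81) = 2.835 m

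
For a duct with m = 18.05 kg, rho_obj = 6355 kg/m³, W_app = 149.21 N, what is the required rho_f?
Formula: W_{app} = mg\left(1 - \frac{\rho_f}{\rho_{obj}}\right)
Substituting knowns: 149.21 = 18.05·9.81·(1 − rho_f/6355)
Solving for rho_f: rho_f = 6355·(1 − 149.21/(18.05·9.81)) = 999.9 kg/m³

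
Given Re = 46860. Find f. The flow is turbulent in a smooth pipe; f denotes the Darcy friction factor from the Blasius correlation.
Formula: f = \frac{0.316}{Re^{0.25}}
f = 0.316/46860^0.25 = 0.02148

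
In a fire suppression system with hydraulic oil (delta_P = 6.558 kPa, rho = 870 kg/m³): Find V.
Formula: V = \sqrt{\frac{2 \Delta P}{\rho}}
V = √(2·(6.558·1000)/870) = 3.883 m/s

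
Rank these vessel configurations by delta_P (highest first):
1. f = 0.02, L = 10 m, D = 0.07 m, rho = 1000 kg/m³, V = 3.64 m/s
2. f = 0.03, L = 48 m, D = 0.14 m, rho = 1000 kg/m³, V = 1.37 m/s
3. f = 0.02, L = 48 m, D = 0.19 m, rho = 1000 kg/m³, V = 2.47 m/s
Case 1: delta_P = 18.93 kPa
Case 2: delta_P = 9.653 kPa
Case 3: delta_P = 15.41 kPa
Ranking (highest first): 1, 3, 2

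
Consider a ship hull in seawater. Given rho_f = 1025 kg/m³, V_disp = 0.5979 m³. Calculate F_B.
Formula: F_B = \rho_f g V_{disp}
F_B = 1025·9.81·0.5979 = 6012 N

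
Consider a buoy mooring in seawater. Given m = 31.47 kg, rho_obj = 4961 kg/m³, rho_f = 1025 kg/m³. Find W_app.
Formula: W_{app} = mg\left(1 - \frac{\rho_f}{\rho_{obj}}\right)
W_app = 31.47·9.81·(1 − 1025/4961) = 244.9 N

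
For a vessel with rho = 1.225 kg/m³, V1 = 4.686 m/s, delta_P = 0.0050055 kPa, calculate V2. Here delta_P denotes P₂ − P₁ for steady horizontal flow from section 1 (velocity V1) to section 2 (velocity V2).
Formula: \Delta P = \frac{1}{2} \rho (V_1^2 - V_2^2)
Substituting knowns: 0.0050055 = 0.5·1.225·(4.686² − V2²)/1000
Solving for V2: V2 = √(4.686² − 2·(0.0050055·1000)/1.225) = 3.713 m/s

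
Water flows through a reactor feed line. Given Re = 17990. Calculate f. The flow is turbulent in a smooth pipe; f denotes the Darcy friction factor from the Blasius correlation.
Formula: f = \frac{0.316}{Re^{0.25}}
f = 0.316/17990^0.25 = 0.02729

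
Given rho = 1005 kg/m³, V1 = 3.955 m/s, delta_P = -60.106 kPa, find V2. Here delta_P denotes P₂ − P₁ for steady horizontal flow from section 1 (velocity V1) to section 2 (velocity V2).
Formula: \Delta P = \frac{1}{2} \rho (V_1^2 - V_2^2)
Substituting knowns: -60.106 = 0.5·1005·(3.955² − V2²)/1000
Solving for V2: V2 = √(3.955² − 2·(-60.106·1000)/1005) = 11.63 m/s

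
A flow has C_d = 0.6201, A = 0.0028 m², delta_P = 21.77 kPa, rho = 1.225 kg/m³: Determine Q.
Formula: Q = C_d A \sqrt{\frac{2 \Delta P}{\rho}}
Q = 0.6201·0.0028·√(2·(21.77·1000)/1.225)·1000 = 327.3 L/s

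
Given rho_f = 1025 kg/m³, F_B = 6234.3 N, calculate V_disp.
Formula: F_B = \rho_f g V_{disp}
Substituting knowns: 6234.3 = 1025·9.81·V_disp
Solving for V_disp: V_disp = 6234.3/(1025·9.81) = 0.62 m³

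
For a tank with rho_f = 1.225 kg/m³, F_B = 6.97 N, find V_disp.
Formula: F_B = \rho_f g V_{disp}
Substituting knowns: 6.97 = 1.225·9.81·V_disp
Solving for V_disp: V_disp = 6.97/(1.225·9.81) = 0.58 m³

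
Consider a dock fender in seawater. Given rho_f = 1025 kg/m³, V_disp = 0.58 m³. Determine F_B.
Formula: F_B = \rho_f g V_{disp}
F_B = 1025·9.81·0.58 = 5832 N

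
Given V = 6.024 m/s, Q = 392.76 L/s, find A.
Formula: Q = A V
Substituting knowns: 392.76 = A·6.024·1000
Solving for A: A = (392.76/1000)/6.024 = 0.0652 m²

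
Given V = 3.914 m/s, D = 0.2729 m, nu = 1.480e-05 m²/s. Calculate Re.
Formula: Re = \frac{V D}{\nu}
Re = 3.914·0.2729/1.480e-05 = 72171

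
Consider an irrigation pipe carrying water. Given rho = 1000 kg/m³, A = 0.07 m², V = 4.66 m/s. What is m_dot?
Formula: \dot{m} = \rho A V
m_dot = 1000·0.07·4.66 = 326.2 kg/s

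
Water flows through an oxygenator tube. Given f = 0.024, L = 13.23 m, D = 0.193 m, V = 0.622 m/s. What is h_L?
Formula: h_L = f \frac{L}{D} \frac{V^2}{2g}
h_L = 0.024·(13.23/0.193)·0.622²/(2·9.81) = 0.03244 m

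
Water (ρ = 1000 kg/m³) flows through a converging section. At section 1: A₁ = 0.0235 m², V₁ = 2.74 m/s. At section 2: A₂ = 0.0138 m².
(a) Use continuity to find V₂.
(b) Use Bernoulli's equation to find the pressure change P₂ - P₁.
(a) Continuity: A₁V₁=A₂V₂ -> V₂=A₁V₁/A₂=0.0235*2.74/0.0138=4.67 m/s
(b) Bernoulli: P₂-P₁=0.5*rho*(V₁^2-V₂^2)/1000=0.5*1000*(2.74^2-4.67^2)/1000=-7.151 kPa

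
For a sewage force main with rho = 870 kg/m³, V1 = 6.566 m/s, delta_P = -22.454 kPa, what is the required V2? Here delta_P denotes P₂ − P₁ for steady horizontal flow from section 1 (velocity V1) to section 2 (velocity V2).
Formula: \Delta P = \frac{1}{2} \rho (V_1^2 - V_2^2)
Substituting knowns: -22.454 = 0.5·870·(6.566² − V2²)/1000
Solving for V2: V2 = √(6.566² − 2·(-22.454·1000)/870) = 9.733 m/s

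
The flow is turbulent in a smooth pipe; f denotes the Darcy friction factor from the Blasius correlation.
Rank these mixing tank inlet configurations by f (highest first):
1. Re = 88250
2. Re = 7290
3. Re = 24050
Case 1: f = 0.01833
Case 2: f = 0.0342
Case 3: f = 0.02538
Ranking (highest first): 2, 3, 1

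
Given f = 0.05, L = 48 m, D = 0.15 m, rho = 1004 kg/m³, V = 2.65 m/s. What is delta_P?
Formula: \Delta P = f \frac{L}{D} \frac{\rho V^2}{2}
delta_P = 0.05·(48/0.15)·0.5·1004·2.65²/1000 = 56.4 kPa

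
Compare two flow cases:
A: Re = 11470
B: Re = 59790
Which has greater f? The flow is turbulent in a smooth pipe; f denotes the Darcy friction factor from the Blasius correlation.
f(A) = 0.03053, f(B) = 0.02021. Answer: A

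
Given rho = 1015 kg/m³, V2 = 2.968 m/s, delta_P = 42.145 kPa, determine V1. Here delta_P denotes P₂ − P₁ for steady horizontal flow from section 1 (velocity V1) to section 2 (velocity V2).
Formula: \Delta P = \frac{1}{2} \rho (V_1^2 - V_2^2)
Substituting knowns: 42.145 = 0.5·1015·(V1² − 2.968²)/1000
Solving for V1: V1 = √(2.968² + 2·(42.145·1000)/1015) = 9.584 m/s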